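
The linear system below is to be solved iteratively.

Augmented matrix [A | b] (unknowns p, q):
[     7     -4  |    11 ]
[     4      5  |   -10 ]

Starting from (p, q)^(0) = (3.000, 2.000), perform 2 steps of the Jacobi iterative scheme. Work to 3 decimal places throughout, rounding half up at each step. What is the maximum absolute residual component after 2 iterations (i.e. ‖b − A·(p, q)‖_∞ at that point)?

14.627

Iteration 1:
  p = (11 - (-4)·2.000) / (7) = 2.714
  q = (-10 - (4)·3.000) / (5) = -4.400
Iteration 2:
  p = (11 - (-4)·-4.400) / (7) = -0.943
  q = (-10 - (4)·2.714) / (5) = -4.171
Residual b − A·x = (0.917, 14.627); ∞-norm = 14.627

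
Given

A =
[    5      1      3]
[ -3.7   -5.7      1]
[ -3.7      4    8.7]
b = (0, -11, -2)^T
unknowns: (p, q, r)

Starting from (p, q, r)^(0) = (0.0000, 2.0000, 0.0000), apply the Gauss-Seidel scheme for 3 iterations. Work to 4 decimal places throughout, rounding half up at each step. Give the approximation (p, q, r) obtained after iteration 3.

(0.1420, 1.7131, -0.9571)

Iteration 1:
  p = (0 - (1)·2.0000 - (3)·0.0000) / (5) = -0.4000
  q = (-11 - (-3.7)·-0.4000 - (1)·0.0000) / (-5.7) = 2.1895
  r = (-2 - (-3.7)·-0.4000 - (4)·2.1895) / (8.7) = -1.4067
Iteration 2:
  p = (0 - (1)·2.1895 - (3)·-1.4067) / (5) = 0.4061
  q = (-11 - (-3.7)·0.4061 - (1)·-1.4067) / (-5.7) = 1.4194
  r = (-2 - (-3.7)·0.4061 - (4)·1.4194) / (8.7) = -0.7098
Iteration 3:
  p = (0 - (1)·1.4194 - (3)·-0.7098) / (5) = 0.1420
  q = (-11 - (-3.7)·0.1420 - (1)·-0.7098) / (-5.7) = 1.7131
  r = (-2 - (-3.7)·0.1420 - (4)·1.7131) / (8.7) = -0.9571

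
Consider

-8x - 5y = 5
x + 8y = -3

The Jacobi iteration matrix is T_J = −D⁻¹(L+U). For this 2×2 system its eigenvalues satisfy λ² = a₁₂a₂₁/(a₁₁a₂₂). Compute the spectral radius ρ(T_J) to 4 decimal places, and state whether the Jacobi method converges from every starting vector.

0.2795

a₁₂a₂₁/(a₁₁a₂₂) = (-5)·(1) / ((-8)·(8)) = 0.078125
ρ = √|0.078125| = √0.078125 = 0.2795
ρ < 1, so Jacobi converges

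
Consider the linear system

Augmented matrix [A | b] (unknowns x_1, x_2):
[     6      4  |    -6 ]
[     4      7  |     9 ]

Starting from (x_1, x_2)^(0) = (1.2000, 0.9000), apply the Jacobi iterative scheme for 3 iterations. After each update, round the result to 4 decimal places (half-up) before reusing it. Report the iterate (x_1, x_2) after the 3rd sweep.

Iteration 1:
  x_1 = (-6 - (4)·0.9000) / (6) = -1.6000
  x_2 = (9 - (4)·1.2000) / (7) = 0.6000
Iteration 2:
  x_1 = (-6 - (4)·0.6000) / (6) = -1.4000
  x_2 = (9 - (4)·-1.6000) / (7) = 2.2000
Iteration 3:
  x_1 = (-6 - (4)·2.2000) / (6) = -2.4667
  x_2 = (9 - (4)·-1.4000) / (7) = 2.0857

(-2.4667, 2.0857)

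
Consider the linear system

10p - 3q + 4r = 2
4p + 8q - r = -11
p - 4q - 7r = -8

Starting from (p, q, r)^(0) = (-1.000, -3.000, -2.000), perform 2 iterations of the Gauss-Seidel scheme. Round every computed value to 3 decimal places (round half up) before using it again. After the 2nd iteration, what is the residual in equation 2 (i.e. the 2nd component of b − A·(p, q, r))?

-0.826

Iteration 1:
  p = (2 - (-3)·-3.000 - (4)·-2.000) / (10) = 0.100
  q = (-11 - (4)·0.100 - (-1)·-2.000) / (8) = -1.675
  r = (-8 - (1)·0.100 - (-4)·-1.675) / (-7) = 2.114
Iteration 2:
  p = (2 - (-3)·-1.675 - (4)·2.114) / (10) = -1.148
  q = (-11 - (4)·-1.148 - (-1)·2.114) / (8) = -0.537
  r = (-8 - (1)·-1.148 - (-4)·-0.537) / (-7) = 1.286
Residual b − A·x = (6.725, -0.826, 0.002)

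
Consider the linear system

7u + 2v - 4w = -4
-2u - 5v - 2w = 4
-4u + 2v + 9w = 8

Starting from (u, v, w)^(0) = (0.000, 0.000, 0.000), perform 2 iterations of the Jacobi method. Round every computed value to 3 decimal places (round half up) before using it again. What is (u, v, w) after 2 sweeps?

Iteration 1:
  u = (-4 - (2)·0.000 - (-4)·0.000) / (7) = -0.571
  v = (4 - (-2)·0.000 - (-2)·0.000) / (-5) = -0.800
  w = (8 - (-4)·0.000 - (2)·0.000) / (9) = 0.889
Iteration 2:
  u = (-4 - (2)·-0.800 - (-4)·0.889) / (7) = 0.165
  v = (4 - (-2)·-0.571 - (-2)·0.889) / (-5) = -0.927
  w = (8 - (-4)·-0.571 - (2)·-0.800) / (9) = 0.813

(0.165, -0.927, 0.813)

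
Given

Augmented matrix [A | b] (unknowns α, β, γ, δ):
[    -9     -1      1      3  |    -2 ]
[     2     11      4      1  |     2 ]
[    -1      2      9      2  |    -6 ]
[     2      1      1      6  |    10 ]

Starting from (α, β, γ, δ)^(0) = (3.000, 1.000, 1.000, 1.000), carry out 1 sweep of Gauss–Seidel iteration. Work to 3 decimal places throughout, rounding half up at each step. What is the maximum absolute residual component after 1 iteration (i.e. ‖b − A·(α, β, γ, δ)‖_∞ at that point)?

Iteration 1:
  α = (-2 - (-1)·1.000 - (1)·1.000 - (3)·1.000) / (-9) = 0.556
  β = (2 - (2)·0.556 - (4)·1.000 - (1)·1.000) / (11) = -0.374
  γ = (-6 - (-1)·0.556 - (2)·-0.374 - (2)·1.000) / (9) = -0.744
  δ = (10 - (2)·0.556 - (1)·-0.374 - (1)·-0.744) / (6) = 1.668
Residual b − A·x = (-1.630, 6.310, -1.336, -0.002); ∞-norm = 6.310

6.310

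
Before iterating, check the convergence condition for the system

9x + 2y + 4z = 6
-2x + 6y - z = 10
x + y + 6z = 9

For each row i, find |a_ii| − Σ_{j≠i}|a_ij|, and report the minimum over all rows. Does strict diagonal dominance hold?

3

row 1: |9| − (2+4) = 3
row 2: |6| − (2+1) = 3
row 3: |6| − (1+1) = 4
minimum over rows = 3 → strictly diagonally dominant (convergence guaranteed)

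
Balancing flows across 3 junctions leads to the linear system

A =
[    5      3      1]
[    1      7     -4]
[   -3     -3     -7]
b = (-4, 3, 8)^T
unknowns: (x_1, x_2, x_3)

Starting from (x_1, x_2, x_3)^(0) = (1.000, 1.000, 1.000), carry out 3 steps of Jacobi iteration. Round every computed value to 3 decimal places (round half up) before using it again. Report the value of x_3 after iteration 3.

-0.543

Iteration 1:
  x_1 = (-4 - (3)·1.000 - (1)·1.000) / (5) = -1.600
  x_2 = (3 - (1)·1.000 - (-4)·1.000) / (7) = 0.857
  x_3 = (8 - (-3)·1.000 - (-3)·1.000) / (-7) = -2.000
Iteration 2:
  x_1 = (-4 - (3)·0.857 - (1)·-2.000) / (5) = -0.914
  x_2 = (3 - (1)·-1.600 - (-4)·-2.000) / (7) = -0.486
  x_3 = (8 - (-3)·-1.600 - (-3)·0.857) / (-7) = -0.824
Iteration 3:
  x_1 = (-4 - (3)·-0.486 - (1)·-0.824) / (5) = -0.344
  x_2 = (3 - (1)·-0.914 - (-4)·-0.824) / (7) = 0.088
  x_3 = (8 - (-3)·-0.914 - (-3)·-0.486) / (-7) = -0.543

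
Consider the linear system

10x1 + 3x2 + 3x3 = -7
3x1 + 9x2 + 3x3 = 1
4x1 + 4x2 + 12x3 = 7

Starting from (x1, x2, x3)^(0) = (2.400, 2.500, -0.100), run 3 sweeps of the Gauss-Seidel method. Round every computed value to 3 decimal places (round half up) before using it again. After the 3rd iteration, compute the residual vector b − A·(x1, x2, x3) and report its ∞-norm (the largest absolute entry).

0.214

Iteration 1:
  x1 = (-7 - (3)·2.500 - (3)·-0.100) / (10) = -1.420
  x2 = (1 - (3)·-1.420 - (3)·-0.100) / (9) = 0.618
  x3 = (7 - (4)·-1.420 - (4)·0.618) / (12) = 0.851
Iteration 2:
  x1 = (-7 - (3)·0.618 - (3)·0.851) / (10) = -1.141
  x2 = (1 - (3)·-1.141 - (3)·0.851) / (9) = 0.208
  x3 = (7 - (4)·-1.141 - (4)·0.208) / (12) = 0.894
Iteration 3:
  x1 = (-7 - (3)·0.208 - (3)·0.894) / (10) = -1.031
  x2 = (1 - (3)·-1.031 - (3)·0.894) / (9) = 0.157
  x3 = (7 - (4)·-1.031 - (4)·0.157) / (12) = 0.875
Residual b − A·x = (0.214, 0.055, -0.004); ∞-norm = 0.214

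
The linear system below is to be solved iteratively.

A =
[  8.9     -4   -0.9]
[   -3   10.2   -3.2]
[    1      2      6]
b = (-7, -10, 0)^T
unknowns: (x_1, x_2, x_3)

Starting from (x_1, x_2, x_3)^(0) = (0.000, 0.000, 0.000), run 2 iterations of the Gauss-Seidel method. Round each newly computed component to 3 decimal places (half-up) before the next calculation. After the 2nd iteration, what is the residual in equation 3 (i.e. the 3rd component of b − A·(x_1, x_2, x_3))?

-0.001

Iteration 1:
  x_1 = (-7 - (-4)·0.000 - (-0.9)·0.000) / (8.9) = -0.787
  x_2 = (-10 - (-3)·-0.787 - (-3.2)·0.000) / (10.2) = -1.212
  x_3 = (0 - (1)·-0.787 - (2)·-1.212) / (6) = 0.535
Iteration 2:
  x_1 = (-7 - (-4)·-1.212 - (-0.9)·0.535) / (8.9) = -1.277
  x_2 = (-10 - (-3)·-1.277 - (-3.2)·0.535) / (10.2) = -1.188
  x_3 = (0 - (1)·-1.277 - (2)·-1.188) / (6) = 0.609
Residual b − A·x = (0.161, 0.235, -0.001)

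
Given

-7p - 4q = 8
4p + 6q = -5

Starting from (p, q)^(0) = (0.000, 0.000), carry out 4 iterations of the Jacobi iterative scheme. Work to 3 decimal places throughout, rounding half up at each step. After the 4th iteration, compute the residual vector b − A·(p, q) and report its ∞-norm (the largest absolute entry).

Iteration 1:
  p = (8 - (-4)·0.000) / (-7) = -1.143
  q = (-5 - (4)·0.000) / (6) = -0.833
Iteration 2:
  p = (8 - (-4)·-0.833) / (-7) = -0.667
  q = (-5 - (4)·-1.143) / (6) = -0.071
Iteration 3:
  p = (8 - (-4)·-0.071) / (-7) = -1.102
  q = (-5 - (4)·-0.667) / (6) = -0.389
Iteration 4:
  p = (8 - (-4)·-0.389) / (-7) = -0.921
  q = (-5 - (4)·-1.102) / (6) = -0.099
Residual b − A·x = (1.157, -0.722); ∞-norm = 1.157

1.157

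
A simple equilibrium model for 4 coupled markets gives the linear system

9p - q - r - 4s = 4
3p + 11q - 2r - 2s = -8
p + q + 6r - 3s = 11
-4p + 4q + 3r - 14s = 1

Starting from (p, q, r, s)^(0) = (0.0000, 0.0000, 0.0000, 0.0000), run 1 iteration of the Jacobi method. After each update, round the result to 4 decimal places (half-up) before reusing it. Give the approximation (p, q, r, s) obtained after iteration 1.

(0.4444, -0.7273, 1.8333, -0.0714)

Iteration 1:
  p = (4 - (-1)·0.0000 - (-1)·0.0000 - (-4)·0.0000) / (9) = 0.4444
  q = (-8 - (3)·0.0000 - (-2)·0.0000 - (-2)·0.0000) / (11) = -0.7273
  r = (11 - (1)·0.0000 - (1)·0.0000 - (-3)·0.0000) / (6) = 1.8333
  s = (1 - (-4)·0.0000 - (4)·0.0000 - (3)·0.0000) / (-14) = -0.0714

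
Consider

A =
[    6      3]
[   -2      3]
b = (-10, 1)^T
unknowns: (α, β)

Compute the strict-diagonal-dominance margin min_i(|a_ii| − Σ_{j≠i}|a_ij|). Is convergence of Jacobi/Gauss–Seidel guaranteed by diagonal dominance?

1

row 1: |6| − (3) = 3
row 2: |3| − (2) = 1
minimum over rows = 1 → strictly diagonally dominant (convergence guaranteed)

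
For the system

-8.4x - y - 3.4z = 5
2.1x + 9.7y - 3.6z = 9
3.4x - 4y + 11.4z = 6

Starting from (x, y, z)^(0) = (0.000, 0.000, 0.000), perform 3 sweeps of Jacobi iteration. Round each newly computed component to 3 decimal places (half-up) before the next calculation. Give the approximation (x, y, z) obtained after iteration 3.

(-1.161, 1.509, 1.240)

Iteration 1:
  x = (5 - (-1)·0.000 - (-3.4)·0.000) / (-8.4) = -0.595
  y = (9 - (2.1)·0.000 - (-3.6)·0.000) / (9.7) = 0.928
  z = (6 - (3.4)·0.000 - (-4)·0.000) / (11.4) = 0.526
Iteration 2:
  x = (5 - (-1)·0.928 - (-3.4)·0.526) / (-8.4) = -0.919
  y = (9 - (2.1)·-0.595 - (-3.6)·0.526) / (9.7) = 1.252
  z = (6 - (3.4)·-0.595 - (-4)·0.928) / (11.4) = 1.029
Iteration 3:
  x = (5 - (-1)·1.252 - (-3.4)·1.029) / (-8.4) = -1.161
  y = (9 - (2.1)·-0.919 - (-3.6)·1.029) / (9.7) = 1.509
  z = (6 - (3.4)·-0.919 - (-4)·1.252) / (11.4) = 1.240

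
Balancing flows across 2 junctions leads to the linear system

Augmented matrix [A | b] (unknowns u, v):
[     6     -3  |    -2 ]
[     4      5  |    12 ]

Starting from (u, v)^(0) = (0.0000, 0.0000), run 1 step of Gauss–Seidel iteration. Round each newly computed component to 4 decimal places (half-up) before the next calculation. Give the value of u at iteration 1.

Iteration 1:
  u = (-2 - (-3)·0.0000) / (6) = -0.3333
  v = (12 - (4)·-0.3333) / (5) = 2.6666

-0.3333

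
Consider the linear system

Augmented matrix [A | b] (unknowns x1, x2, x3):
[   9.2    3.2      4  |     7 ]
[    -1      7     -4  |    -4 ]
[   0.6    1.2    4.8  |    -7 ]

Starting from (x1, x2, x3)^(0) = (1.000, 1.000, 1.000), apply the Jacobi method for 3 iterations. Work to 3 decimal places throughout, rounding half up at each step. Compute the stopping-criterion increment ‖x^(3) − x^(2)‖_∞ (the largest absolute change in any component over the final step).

Iteration 1:
  x1 = (7 - (3.2)·1.000 - (4)·1.000) / (9.2) = -0.022
  x2 = (-4 - (-1)·1.000 - (-4)·1.000) / (7) = 0.143
  x3 = (-7 - (0.6)·1.000 - (1.2)·1.000) / (4.8) = -1.833
Iteration 2:
  x1 = (7 - (3.2)·0.143 - (4)·-1.833) / (9.2) = 1.508
  x2 = (-4 - (-1)·-0.022 - (-4)·-1.833) / (7) = -1.622
  x3 = (-7 - (0.6)·-0.022 - (1.2)·0.143) / (4.8) = -1.491
Iteration 3:
  x1 = (7 - (3.2)·-1.622 - (4)·-1.491) / (9.2) = 1.973
  x2 = (-4 - (-1)·1.508 - (-4)·-1.491) / (7) = -1.208
  x3 = (-7 - (0.6)·1.508 - (1.2)·-1.622) / (4.8) = -1.241
Change: (0.465, 0.414, 0.250) → max |·| = 0.465

0.465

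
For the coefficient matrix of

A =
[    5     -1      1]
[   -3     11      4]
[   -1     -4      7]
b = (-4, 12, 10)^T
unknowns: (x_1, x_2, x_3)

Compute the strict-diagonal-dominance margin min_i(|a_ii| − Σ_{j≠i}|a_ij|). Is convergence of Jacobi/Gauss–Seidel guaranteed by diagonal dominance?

2

row 1: |5| − (1+1) = 3
row 2: |11| − (3+4) = 4
row 3: |7| − (1+4) = 2
minimum over rows = 2 → strictly diagonally dominant (convergence guaranteed)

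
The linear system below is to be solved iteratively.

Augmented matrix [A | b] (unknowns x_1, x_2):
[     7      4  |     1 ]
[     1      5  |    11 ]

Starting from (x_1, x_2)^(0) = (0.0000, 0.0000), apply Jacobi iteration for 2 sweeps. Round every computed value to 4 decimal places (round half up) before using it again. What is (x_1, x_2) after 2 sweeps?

(-1.1143, 2.1714)

Iteration 1:
  x_1 = (1 - (4)·0.0000) / (7) = 0.1429
  x_2 = (11 - (1)·0.0000) / (5) = 2.2000
Iteration 2:
  x_1 = (1 - (4)·2.2000) / (7) = -1.1143
  x_2 = (11 - (1)·0.1429) / (5) = 2.1714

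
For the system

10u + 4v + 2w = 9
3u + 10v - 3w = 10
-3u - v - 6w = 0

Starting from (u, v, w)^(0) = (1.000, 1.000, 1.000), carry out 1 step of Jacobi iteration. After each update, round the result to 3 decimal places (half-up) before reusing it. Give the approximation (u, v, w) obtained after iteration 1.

Iteration 1:
  u = (9 - (4)·1.000 - (2)·1.000) / (10) = 0.300
  v = (10 - (3)·1.000 - (-3)·1.000) / (10) = 1.000
  w = (0 - (-3)·1.000 - (-1)·1.000) / (-6) = -0.667

(0.300, 1.000, -0.667)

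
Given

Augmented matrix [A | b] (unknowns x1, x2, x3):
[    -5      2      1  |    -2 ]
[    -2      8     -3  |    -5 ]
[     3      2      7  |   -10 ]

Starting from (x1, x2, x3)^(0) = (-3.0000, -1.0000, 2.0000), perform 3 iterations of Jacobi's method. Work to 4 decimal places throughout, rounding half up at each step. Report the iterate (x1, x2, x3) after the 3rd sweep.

(-0.0728, -1.1134, -1.3704)

Iteration 1:
  x1 = (-2 - (2)·-1.0000 - (1)·2.0000) / (-5) = 0.4000
  x2 = (-5 - (-2)·-3.0000 - (-3)·2.0000) / (8) = -0.6250
  x3 = (-10 - (3)·-3.0000 - (2)·-1.0000) / (7) = 0.1429
Iteration 2:
  x1 = (-2 - (2)·-0.6250 - (1)·0.1429) / (-5) = 0.1786
  x2 = (-5 - (-2)·0.4000 - (-3)·0.1429) / (8) = -0.4714
  x3 = (-10 - (3)·0.4000 - (2)·-0.6250) / (7) = -1.4214
Iteration 3:
  x1 = (-2 - (2)·-0.4714 - (1)·-1.4214) / (-5) = -0.0728
  x2 = (-5 - (-2)·0.1786 - (-3)·-1.4214) / (8) = -1.1134
  x3 = (-10 - (3)·0.1786 - (2)·-0.4714) / (7) = -1.3704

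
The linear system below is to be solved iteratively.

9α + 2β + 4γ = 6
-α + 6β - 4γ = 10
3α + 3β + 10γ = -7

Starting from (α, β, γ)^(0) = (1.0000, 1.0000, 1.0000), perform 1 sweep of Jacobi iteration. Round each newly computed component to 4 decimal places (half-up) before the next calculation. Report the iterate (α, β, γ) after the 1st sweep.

(0.0000, 2.5000, -1.3000)

Iteration 1:
  α = (6 - (2)·1.0000 - (4)·1.0000) / (9) = 0.0000
  β = (10 - (-1)·1.0000 - (-4)·1.0000) / (6) = 2.5000
  γ = (-7 - (3)·1.0000 - (3)·1.0000) / (10) = -1.3000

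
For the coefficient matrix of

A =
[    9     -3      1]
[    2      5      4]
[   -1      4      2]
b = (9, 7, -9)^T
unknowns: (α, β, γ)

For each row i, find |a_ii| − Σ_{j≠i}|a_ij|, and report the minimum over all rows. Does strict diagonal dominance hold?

-3

row 1: |9| − (3+1) = 5
row 2: |5| − (2+4) = -1
row 3: |2| − (1+4) = -3
minimum over rows = -3 → not strictly diagonally dominant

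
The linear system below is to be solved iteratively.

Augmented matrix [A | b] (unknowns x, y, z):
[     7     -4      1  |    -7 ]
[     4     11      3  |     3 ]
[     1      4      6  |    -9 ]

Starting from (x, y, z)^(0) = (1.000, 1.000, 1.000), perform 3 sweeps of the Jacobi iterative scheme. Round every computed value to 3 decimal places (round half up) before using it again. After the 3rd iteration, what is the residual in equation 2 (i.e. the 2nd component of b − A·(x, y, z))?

0.093

Iteration 1:
  x = (-7 - (-4)·1.000 - (1)·1.000) / (7) = -0.571
  y = (3 - (4)·1.000 - (3)·1.000) / (11) = -0.364
  z = (-9 - (1)·1.000 - (4)·1.000) / (6) = -2.333
Iteration 2:
  x = (-7 - (-4)·-0.364 - (1)·-2.333) / (7) = -0.875
  y = (3 - (4)·-0.571 - (3)·-2.333) / (11) = 1.117
  z = (-9 - (1)·-0.571 - (4)·-0.364) / (6) = -1.162
Iteration 3:
  x = (-7 - (-4)·1.117 - (1)·-1.162) / (7) = -0.196
  y = (3 - (4)·-0.875 - (3)·-1.162) / (11) = 0.908
  z = (-9 - (1)·-0.875 - (4)·1.117) / (6) = -2.099
Residual b − A·x = (0.103, 0.093, 0.158)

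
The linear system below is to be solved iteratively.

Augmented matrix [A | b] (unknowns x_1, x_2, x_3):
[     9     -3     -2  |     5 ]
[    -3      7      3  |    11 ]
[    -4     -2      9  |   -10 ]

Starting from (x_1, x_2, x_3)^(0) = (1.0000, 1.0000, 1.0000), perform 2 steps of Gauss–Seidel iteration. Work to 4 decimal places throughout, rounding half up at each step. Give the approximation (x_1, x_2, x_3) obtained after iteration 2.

(1.0380, 2.1266, -0.1772)

Iteration 1:
  x_1 = (5 - (-3)·1.0000 - (-2)·1.0000) / (9) = 1.1111
  x_2 = (11 - (-3)·1.1111 - (3)·1.0000) / (7) = 1.6190
  x_3 = (-10 - (-4)·1.1111 - (-2)·1.6190) / (9) = -0.2575
Iteration 2:
  x_1 = (5 - (-3)·1.6190 - (-2)·-0.2575) / (9) = 1.0380
  x_2 = (11 - (-3)·1.0380 - (3)·-0.2575) / (7) = 2.1266
  x_3 = (-10 - (-4)·1.0380 - (-2)·2.1266) / (9) = -0.1772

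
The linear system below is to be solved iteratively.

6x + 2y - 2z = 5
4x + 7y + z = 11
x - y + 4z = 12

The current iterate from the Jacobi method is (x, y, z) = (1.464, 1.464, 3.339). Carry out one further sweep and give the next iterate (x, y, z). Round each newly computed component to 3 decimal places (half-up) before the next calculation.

(1.458, 0.258, 3.000)

One sweep:
  x = (5 - (2)·1.464 - (-2)·3.339) / (6) = 1.458
  y = (11 - (4)·1.464 - (1)·3.339) / (7) = 0.258
  z = (12 - (1)·1.464 - (-1)·1.464) / (4) = 3.000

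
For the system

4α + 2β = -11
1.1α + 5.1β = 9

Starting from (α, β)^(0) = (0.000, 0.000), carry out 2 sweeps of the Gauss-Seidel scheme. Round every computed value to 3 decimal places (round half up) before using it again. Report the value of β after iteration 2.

Iteration 1:
  α = (-11 - (2)·0.000) / (4) = -2.750
  β = (9 - (1.1)·-2.750) / (5.1) = 2.358
Iteration 2:
  α = (-11 - (2)·2.358) / (4) = -3.929
  β = (9 - (1.1)·-3.929) / (5.1) = 2.612

2.612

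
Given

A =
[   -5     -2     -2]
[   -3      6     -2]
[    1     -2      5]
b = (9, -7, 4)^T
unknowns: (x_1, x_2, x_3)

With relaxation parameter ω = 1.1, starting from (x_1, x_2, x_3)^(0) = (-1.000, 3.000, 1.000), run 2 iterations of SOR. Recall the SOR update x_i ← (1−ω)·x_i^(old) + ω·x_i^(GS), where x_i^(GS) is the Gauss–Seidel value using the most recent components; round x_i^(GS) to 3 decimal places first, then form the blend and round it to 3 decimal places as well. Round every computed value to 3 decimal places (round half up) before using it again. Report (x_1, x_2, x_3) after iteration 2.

(-0.273, -1.051, 0.461)

Iteration 1:
  x_1: GS value = (9 - (-2)·3.000 - (-2)·1.000) / (-5) = -3.400;  x_1 ← (1−ω)·-1.000 + ω·-3.400 = -3.640
  x_2: GS value = (-7 - (-3)·-3.640 - (-2)·1.000) / (6) = -2.653;  x_2 ← (1−ω)·3.000 + ω·-2.653 = -3.218
  x_3: GS value = (4 - (1)·-3.640 - (-2)·-3.218) / (5) = 0.241;  x_3 ← (1−ω)·1.000 + ω·0.241 = 0.165
Iteration 2:
  x_1: GS value = (9 - (-2)·-3.218 - (-2)·0.165) / (-5) = -0.579;  x_1 ← (1−ω)·-3.640 + ω·-0.579 = -0.273
  x_2: GS value = (-7 - (-3)·-0.273 - (-2)·0.165) / (6) = -1.248;  x_2 ← (1−ω)·-3.218 + ω·-1.248 = -1.051
  x_3: GS value = (4 - (1)·-0.273 - (-2)·-1.051) / (5) = 0.434;  x_3 ← (1−ω)·0.165 + ω·0.434 = 0.461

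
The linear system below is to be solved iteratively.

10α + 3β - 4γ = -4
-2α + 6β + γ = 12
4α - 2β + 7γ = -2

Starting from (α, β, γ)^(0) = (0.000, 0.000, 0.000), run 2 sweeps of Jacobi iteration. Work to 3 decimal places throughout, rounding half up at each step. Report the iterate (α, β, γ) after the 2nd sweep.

Iteration 1:
  α = (-4 - (3)·0.000 - (-4)·0.000) / (10) = -0.400
  β = (12 - (-2)·0.000 - (1)·0.000) / (6) = 2.000
  γ = (-2 - (4)·0.000 - (-2)·0.000) / (7) = -0.286
Iteration 2:
  α = (-4 - (3)·2.000 - (-4)·-0.286) / (10) = -1.114
  β = (12 - (-2)·-0.400 - (1)·-0.286) / (6) = 1.914
  γ = (-2 - (4)·-0.400 - (-2)·2.000) / (7) = 0.514

(-1.114, 1.914, 0.514)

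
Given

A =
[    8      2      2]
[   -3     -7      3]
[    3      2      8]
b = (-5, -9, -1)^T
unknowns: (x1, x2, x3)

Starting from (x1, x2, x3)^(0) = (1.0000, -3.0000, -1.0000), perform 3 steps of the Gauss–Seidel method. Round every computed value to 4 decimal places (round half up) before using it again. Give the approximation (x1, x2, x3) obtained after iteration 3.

(-0.9195, 1.5878, -0.1771)

Iteration 1:
  x1 = (-5 - (2)·-3.0000 - (2)·-1.0000) / (8) = 0.3750
  x2 = (-9 - (-3)·0.3750 - (3)·-1.0000) / (-7) = 0.6964
  x3 = (-1 - (3)·0.3750 - (2)·0.6964) / (8) = -0.4397
Iteration 2:
  x1 = (-5 - (2)·0.6964 - (2)·-0.4397) / (8) = -0.6892
  x2 = (-9 - (-3)·-0.6892 - (3)·-0.4397) / (-7) = 1.3926
  x3 = (-1 - (3)·-0.6892 - (2)·1.3926) / (8) = -0.2147
Iteration 3:
  x1 = (-5 - (2)·1.3926 - (2)·-0.2147) / (8) = -0.9195
  x2 = (-9 - (-3)·-0.9195 - (3)·-0.2147) / (-7) = 1.5878
  x3 = (-1 - (3)·-0.9195 - (2)·1.5878) / (8) = -0.1771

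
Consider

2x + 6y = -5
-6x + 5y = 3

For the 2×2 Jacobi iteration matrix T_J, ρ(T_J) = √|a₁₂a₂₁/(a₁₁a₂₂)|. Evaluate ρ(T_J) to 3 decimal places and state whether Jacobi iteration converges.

1.897

a₁₂a₂₁/(a₁₁a₂₂) = (6)·(-6) / ((2)·(5)) = -3.600000
ρ = √|-3.600000| = √3.600000 = 1.897
ρ > 1, so Jacobi diverges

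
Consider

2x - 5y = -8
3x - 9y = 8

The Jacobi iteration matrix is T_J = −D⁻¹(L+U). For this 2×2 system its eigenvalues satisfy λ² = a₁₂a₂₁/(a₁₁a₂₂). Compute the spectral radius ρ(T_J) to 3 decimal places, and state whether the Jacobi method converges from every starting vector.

a₁₂a₂₁/(a₁₁a₂₂) = (-5)·(3) / ((2)·(-9)) = 0.833333
ρ = √|0.833333| = √0.833333 = 0.913
ρ < 1, so Jacobi converges

0.913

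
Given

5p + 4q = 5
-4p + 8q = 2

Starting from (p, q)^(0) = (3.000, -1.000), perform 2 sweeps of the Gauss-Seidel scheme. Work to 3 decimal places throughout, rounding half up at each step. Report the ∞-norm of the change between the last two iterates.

Iteration 1:
  p = (5 - (4)·-1.000) / (5) = 1.800
  q = (2 - (-4)·1.800) / (8) = 1.150
Iteration 2:
  p = (5 - (4)·1.150) / (5) = 0.080
  q = (2 - (-4)·0.080) / (8) = 0.290
Change: (-1.720, -0.860) → max |·| = 1.720

1.720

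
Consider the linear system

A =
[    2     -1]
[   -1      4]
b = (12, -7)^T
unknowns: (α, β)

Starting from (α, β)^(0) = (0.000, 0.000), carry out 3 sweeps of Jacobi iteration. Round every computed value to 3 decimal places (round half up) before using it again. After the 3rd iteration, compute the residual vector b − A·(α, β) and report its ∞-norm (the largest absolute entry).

0.751

Iteration 1:
  α = (12 - (-1)·0.000) / (2) = 6.000
  β = (-7 - (-1)·0.000) / (4) = -1.750
Iteration 2:
  α = (12 - (-1)·-1.750) / (2) = 5.125
  β = (-7 - (-1)·6.000) / (4) = -0.250
Iteration 3:
  α = (12 - (-1)·-0.250) / (2) = 5.875
  β = (-7 - (-1)·5.125) / (4) = -0.469
Residual b − A·x = (-0.219, 0.751); ∞-norm = 0.751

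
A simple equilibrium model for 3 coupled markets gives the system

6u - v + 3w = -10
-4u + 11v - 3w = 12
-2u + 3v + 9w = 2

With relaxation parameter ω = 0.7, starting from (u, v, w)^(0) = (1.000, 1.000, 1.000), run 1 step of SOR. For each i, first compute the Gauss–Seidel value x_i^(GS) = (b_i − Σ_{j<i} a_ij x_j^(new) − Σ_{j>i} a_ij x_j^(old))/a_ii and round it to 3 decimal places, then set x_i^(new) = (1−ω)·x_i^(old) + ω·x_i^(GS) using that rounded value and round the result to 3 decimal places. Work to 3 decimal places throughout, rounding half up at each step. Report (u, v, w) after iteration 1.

Iteration 1:
  u: GS value = (-10 - (-1)·1.000 - (3)·1.000) / (6) = -2.000;  u ← (1−ω)·1.000 + ω·-2.000 = -1.100
  v: GS value = (12 - (-4)·-1.100 - (-3)·1.000) / (11) = 0.964;  v ← (1−ω)·1.000 + ω·0.964 = 0.975
  w: GS value = (2 - (-2)·-1.100 - (3)·0.975) / (9) = -0.347;  w ← (1−ω)·1.000 + ω·-0.347 = 0.057

(-1.100, 0.975, 0.057)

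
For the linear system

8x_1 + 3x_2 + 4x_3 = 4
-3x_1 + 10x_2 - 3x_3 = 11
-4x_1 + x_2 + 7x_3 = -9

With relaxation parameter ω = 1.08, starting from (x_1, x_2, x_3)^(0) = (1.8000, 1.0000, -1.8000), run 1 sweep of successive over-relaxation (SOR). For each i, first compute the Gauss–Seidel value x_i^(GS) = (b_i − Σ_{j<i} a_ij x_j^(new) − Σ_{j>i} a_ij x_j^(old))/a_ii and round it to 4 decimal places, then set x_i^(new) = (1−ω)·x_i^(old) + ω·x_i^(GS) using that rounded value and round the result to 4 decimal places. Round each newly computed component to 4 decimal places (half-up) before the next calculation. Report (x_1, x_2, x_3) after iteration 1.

(0.9630, 0.8368, -0.7794)

Iteration 1:
  x_1: GS value = (4 - (3)·1.0000 - (4)·-1.8000) / (8) = 1.0250;  x_1 ← (1−ω)·1.8000 + ω·1.0250 = 0.9630
  x_2: GS value = (11 - (-3)·0.9630 - (-3)·-1.8000) / (10) = 0.8489;  x_2 ← (1−ω)·1.0000 + ω·0.8489 = 0.8368
  x_3: GS value = (-9 - (-4)·0.9630 - (1)·0.8368) / (7) = -0.8550;  x_3 ← (1−ω)·-1.8000 + ω·-0.8550 = -0.7794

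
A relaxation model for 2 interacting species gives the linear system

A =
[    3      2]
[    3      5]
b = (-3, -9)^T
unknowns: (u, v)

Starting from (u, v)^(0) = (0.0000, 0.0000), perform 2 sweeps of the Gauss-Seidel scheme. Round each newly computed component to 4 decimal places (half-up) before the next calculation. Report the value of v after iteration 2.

Iteration 1:
  u = (-3 - (2)·0.0000) / (3) = -1.0000
  v = (-9 - (3)·-1.0000) / (5) = -1.2000
Iteration 2:
  u = (-3 - (2)·-1.2000) / (3) = -0.2000
  v = (-9 - (3)·-0.2000) / (5) = -1.6800

-1.6800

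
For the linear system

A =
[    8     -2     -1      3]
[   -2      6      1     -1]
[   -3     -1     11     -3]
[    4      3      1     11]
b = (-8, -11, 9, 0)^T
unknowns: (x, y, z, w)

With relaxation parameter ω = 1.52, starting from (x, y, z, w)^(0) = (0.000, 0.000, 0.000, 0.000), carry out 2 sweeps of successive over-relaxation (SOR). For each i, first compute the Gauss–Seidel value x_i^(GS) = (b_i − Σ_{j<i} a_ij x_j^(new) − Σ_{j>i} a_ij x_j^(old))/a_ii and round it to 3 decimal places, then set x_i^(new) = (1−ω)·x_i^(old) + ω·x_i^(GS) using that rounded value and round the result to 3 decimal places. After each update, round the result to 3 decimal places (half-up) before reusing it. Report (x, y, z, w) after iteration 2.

Iteration 1:
  x: GS value = (-8 - (-2)·0.000 - (-1)·0.000 - (3)·0.000) / (8) = -1.000;  x ← (1−ω)·0.000 + ω·-1.000 = -1.520
  y: GS value = (-11 - (-2)·-1.520 - (1)·0.000 - (-1)·0.000) / (6) = -2.340;  y ← (1−ω)·0.000 + ω·-2.340 = -3.557
  z: GS value = (9 - (-3)·-1.520 - (-1)·-3.557 - (-3)·0.000) / (11) = 0.080;  z ← (1−ω)·0.000 + ω·0.080 = 0.122
  w: GS value = (0 - (4)·-1.520 - (3)·-3.557 - (1)·0.122) / (11) = 1.512;  w ← (1−ω)·0.000 + ω·1.512 = 2.298
Iteration 2:
  x: GS value = (-8 - (-2)·-3.557 - (-1)·0.122 - (3)·2.298) / (8) = -2.736;  x ← (1−ω)·-1.520 + ω·-2.736 = -3.368
  y: GS value = (-11 - (-2)·-3.368 - (1)·0.122 - (-1)·2.298) / (6) = -2.593;  y ← (1−ω)·-3.557 + ω·-2.593 = -2.092
  z: GS value = (9 - (-3)·-3.368 - (-1)·-2.092 - (-3)·2.298) / (11) = 0.336;  z ← (1−ω)·0.122 + ω·0.336 = 0.447
  w: GS value = (0 - (4)·-3.368 - (3)·-2.092 - (1)·0.447) / (11) = 1.755;  w ← (1−ω)·2.298 + ω·1.755 = 1.473

(-3.368, -2.092, 0.447, 1.473)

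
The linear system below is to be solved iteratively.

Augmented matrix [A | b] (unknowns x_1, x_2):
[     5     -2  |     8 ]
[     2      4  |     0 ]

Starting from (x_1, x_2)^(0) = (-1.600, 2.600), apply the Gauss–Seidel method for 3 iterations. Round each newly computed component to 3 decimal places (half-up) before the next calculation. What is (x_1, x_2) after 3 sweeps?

Iteration 1:
  x_1 = (8 - (-2)·2.600) / (5) = 2.640
  x_2 = (0 - (2)·2.640) / (4) = -1.320
Iteration 2:
  x_1 = (8 - (-2)·-1.320) / (5) = 1.072
  x_2 = (0 - (2)·1.072) / (4) = -0.536
Iteration 3:
  x_1 = (8 - (-2)·-0.536) / (5) = 1.386
  x_2 = (0 - (2)·1.386) / (4) = -0.693

(1.386, -0.693)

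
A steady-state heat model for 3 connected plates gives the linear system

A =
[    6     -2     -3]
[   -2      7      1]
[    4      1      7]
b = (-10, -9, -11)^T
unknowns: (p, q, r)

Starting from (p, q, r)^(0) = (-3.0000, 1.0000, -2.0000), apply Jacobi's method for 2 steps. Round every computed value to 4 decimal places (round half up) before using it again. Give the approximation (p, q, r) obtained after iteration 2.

Iteration 1:
  p = (-10 - (-2)·1.0000 - (-3)·-2.0000) / (6) = -2.3333
  q = (-9 - (-2)·-3.0000 - (1)·-2.0000) / (7) = -1.8571
  r = (-11 - (4)·-3.0000 - (1)·1.0000) / (7) = 0.0000
Iteration 2:
  p = (-10 - (-2)·-1.8571 - (-3)·0.0000) / (6) = -2.2857
  q = (-9 - (-2)·-2.3333 - (1)·0.0000) / (7) = -1.9524
  r = (-11 - (4)·-2.3333 - (1)·-1.8571) / (7) = 0.0272

(-2.2857, -1.9524, 0.0272)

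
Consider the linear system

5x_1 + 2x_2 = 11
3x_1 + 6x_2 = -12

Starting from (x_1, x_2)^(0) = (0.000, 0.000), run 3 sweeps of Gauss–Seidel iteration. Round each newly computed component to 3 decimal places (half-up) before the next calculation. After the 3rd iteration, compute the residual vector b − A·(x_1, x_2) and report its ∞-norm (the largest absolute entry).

0.248

Iteration 1:
  x_1 = (11 - (2)·0.000) / (5) = 2.200
  x_2 = (-12 - (3)·2.200) / (6) = -3.100
Iteration 2:
  x_1 = (11 - (2)·-3.100) / (5) = 3.440
  x_2 = (-12 - (3)·3.440) / (6) = -3.720
Iteration 3:
  x_1 = (11 - (2)·-3.720) / (5) = 3.688
  x_2 = (-12 - (3)·3.688) / (6) = -3.844
Residual b − A·x = (0.248, 0.000); ∞-norm = 0.248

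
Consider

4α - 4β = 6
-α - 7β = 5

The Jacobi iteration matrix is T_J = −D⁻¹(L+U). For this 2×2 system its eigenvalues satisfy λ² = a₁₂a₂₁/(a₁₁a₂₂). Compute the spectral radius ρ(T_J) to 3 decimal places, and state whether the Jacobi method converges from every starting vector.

0.378

a₁₂a₂₁/(a₁₁a₂₂) = (-4)·(-1) / ((4)·(-7)) = -0.142857
ρ = √|-0.142857| = √0.142857 = 0.378
ρ < 1, so Jacobi converges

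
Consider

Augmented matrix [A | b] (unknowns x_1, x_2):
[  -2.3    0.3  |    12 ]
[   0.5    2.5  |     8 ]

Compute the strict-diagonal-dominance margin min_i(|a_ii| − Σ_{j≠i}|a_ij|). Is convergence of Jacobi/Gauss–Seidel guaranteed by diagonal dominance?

2

row 1: |-2.3| − (0.3) = 2
row 2: |2.5| − (0.5) = 2
minimum over rows = 2 → strictly diagonally dominant (convergence guaranteed)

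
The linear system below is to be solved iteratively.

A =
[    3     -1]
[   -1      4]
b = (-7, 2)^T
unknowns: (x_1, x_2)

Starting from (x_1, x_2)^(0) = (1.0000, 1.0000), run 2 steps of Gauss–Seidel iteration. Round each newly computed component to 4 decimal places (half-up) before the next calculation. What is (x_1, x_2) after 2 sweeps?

(-2.3333, -0.0833)

Iteration 1:
  x_1 = (-7 - (-1)·1.0000) / (3) = -2.0000
  x_2 = (2 - (-1)·-2.0000) / (4) = 0.0000
Iteration 2:
  x_1 = (-7 - (-1)·0.0000) / (3) = -2.3333
  x_2 = (2 - (-1)·-2.3333) / (4) = -0.0833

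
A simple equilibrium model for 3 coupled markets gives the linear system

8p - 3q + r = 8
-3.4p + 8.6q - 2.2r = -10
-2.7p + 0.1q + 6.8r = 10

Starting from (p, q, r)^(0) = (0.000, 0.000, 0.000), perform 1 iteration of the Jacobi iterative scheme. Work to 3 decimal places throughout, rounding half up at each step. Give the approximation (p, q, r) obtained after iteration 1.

(1.000, -1.163, 1.471)

Iteration 1:
  p = (8 - (-3)·0.000 - (1)·0.000) / (8) = 1.000
  q = (-10 - (-3.4)·0.000 - (-2.2)·0.000) / (8.6) = -1.163
  r = (10 - (-2.7)·0.000 - (0.1)·0.000) / (6.8) = 1.471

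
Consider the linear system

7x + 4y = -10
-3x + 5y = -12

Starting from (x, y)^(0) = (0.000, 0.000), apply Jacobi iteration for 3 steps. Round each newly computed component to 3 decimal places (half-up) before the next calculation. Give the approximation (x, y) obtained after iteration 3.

(0.433, -2.434)

Iteration 1:
  x = (-10 - (4)·0.000) / (7) = -1.429
  y = (-12 - (-3)·0.000) / (5) = -2.400
Iteration 2:
  x = (-10 - (4)·-2.400) / (7) = -0.057
  y = (-12 - (-3)·-1.429) / (5) = -3.257
Iteration 3:
  x = (-10 - (4)·-3.257) / (7) = 0.433
  y = (-12 - (-3)·-0.057) / (5) = -2.434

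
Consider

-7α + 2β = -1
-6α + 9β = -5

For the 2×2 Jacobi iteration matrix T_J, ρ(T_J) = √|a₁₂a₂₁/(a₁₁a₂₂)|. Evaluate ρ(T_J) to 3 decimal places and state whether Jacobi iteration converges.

a₁₂a₂₁/(a₁₁a₂₂) = (2)·(-6) / ((-7)·(9)) = 0.190476
ρ = √|0.190476| = √0.190476 = 0.436
ρ < 1, so Jacobi converges

0.436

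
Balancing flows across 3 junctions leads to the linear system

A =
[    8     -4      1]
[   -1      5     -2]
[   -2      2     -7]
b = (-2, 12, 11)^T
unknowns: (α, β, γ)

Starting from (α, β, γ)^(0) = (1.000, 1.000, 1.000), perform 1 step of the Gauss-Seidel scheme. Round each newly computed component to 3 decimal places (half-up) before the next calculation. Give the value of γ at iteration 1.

Iteration 1:
  α = (-2 - (-4)·1.000 - (1)·1.000) / (8) = 0.125
  β = (12 - (-1)·0.125 - (-2)·1.000) / (5) = 2.825
  γ = (11 - (-2)·0.125 - (2)·2.825) / (-7) = -0.800

-0.800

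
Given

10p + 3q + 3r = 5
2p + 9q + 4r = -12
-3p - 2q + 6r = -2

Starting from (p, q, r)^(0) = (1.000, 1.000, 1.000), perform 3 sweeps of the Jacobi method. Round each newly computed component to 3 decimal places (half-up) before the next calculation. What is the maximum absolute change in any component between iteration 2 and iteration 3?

0.681

Iteration 1:
  p = (5 - (3)·1.000 - (3)·1.000) / (10) = -0.100
  q = (-12 - (2)·1.000 - (4)·1.000) / (9) = -2.000
  r = (-2 - (-3)·1.000 - (-2)·1.000) / (6) = 0.500
Iteration 2:
  p = (5 - (3)·-2.000 - (3)·0.500) / (10) = 0.950
  q = (-12 - (2)·-0.100 - (4)·0.500) / (9) = -1.533
  r = (-2 - (-3)·-0.100 - (-2)·-2.000) / (6) = -1.050
Iteration 3:
  p = (5 - (3)·-1.533 - (3)·-1.050) / (10) = 1.275
  q = (-12 - (2)·0.950 - (4)·-1.050) / (9) = -1.078
  r = (-2 - (-3)·0.950 - (-2)·-1.533) / (6) = -0.369
Change: (0.325, 0.455, 0.681) → max |·| = 0.681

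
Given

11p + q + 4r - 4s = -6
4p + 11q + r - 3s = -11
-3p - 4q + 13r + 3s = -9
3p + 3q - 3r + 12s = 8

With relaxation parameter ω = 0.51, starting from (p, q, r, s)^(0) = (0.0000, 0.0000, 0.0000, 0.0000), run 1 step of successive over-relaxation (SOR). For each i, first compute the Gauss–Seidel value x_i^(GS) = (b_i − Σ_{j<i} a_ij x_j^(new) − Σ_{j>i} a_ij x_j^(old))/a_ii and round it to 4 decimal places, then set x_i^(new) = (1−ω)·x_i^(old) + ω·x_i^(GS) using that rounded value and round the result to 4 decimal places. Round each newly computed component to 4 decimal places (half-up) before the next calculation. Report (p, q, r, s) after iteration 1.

Iteration 1:
  p: GS value = (-6 - (1)·0.0000 - (4)·0.0000 - (-4)·0.0000) / (11) = -0.5455;  p ← (1−ω)·0.0000 + ω·-0.5455 = -0.2782
  q: GS value = (-11 - (4)·-0.2782 - (1)·0.0000 - (-3)·0.0000) / (11) = -0.8988;  q ← (1−ω)·0.0000 + ω·-0.8988 = -0.4584
  r: GS value = (-9 - (-3)·-0.2782 - (-4)·-0.4584 - (3)·0.0000) / (13) = -0.8976;  r ← (1−ω)·0.0000 + ω·-0.8976 = -0.4578
  s: GS value = (8 - (3)·-0.2782 - (3)·-0.4584 - (-3)·-0.4578) / (12) = 0.7364;  s ← (1−ω)·0.0000 + ω·0.7364 = 0.3756

(-0.2782, -0.4584, -0.4578, 0.3756)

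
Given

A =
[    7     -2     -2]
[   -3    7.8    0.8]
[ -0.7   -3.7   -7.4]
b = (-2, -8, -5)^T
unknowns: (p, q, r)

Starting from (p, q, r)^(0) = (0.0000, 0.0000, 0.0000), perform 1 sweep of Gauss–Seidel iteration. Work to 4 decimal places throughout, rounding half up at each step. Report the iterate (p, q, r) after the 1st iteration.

(-0.2857, -1.1355, 1.2705)

Iteration 1:
  p = (-2 - (-2)·0.0000 - (-2)·0.0000) / (7) = -0.2857
  q = (-8 - (-3)·-0.2857 - (0.8)·0.0000) / (7.8) = -1.1355
  r = (-5 - (-0.7)·-0.2857 - (-3.7)·-1.1355) / (-7.4) = 1.2705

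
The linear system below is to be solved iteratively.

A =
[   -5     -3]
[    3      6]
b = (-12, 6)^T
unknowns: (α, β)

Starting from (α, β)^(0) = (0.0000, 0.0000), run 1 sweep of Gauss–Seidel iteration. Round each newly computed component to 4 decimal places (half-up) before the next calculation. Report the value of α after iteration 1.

Iteration 1:
  α = (-12 - (-3)·0.0000) / (-5) = 2.4000
  β = (6 - (3)·2.4000) / (6) = -0.2000

2.4000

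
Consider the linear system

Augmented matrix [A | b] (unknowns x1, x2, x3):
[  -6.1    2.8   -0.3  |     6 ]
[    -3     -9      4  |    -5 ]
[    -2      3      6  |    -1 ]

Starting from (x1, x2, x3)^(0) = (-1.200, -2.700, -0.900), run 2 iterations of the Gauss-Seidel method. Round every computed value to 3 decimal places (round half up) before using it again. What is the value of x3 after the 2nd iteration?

-0.405

Iteration 1:
  x1 = (6 - (2.8)·-2.700 - (-0.3)·-0.900) / (-6.1) = -2.179
  x2 = (-5 - (-3)·-2.179 - (4)·-0.900) / (-9) = 0.882
  x3 = (-1 - (-2)·-2.179 - (3)·0.882) / (6) = -1.334
Iteration 2:
  x1 = (6 - (2.8)·0.882 - (-0.3)·-1.334) / (-6.1) = -0.513
  x2 = (-5 - (-3)·-0.513 - (4)·-1.334) / (-9) = 0.134
  x3 = (-1 - (-2)·-0.513 - (3)·0.134) / (6) = -0.405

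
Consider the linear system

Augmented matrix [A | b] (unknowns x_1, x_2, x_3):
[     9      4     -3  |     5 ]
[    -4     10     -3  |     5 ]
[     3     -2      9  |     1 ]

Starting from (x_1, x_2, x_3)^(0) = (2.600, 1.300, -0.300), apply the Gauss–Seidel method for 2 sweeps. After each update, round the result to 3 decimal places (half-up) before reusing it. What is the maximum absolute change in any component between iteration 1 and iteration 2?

0.594

Iteration 1:
  x_1 = (5 - (4)·1.300 - (-3)·-0.300) / (9) = -0.122
  x_2 = (5 - (-4)·-0.122 - (-3)·-0.300) / (10) = 0.361
  x_3 = (1 - (3)·-0.122 - (-2)·0.361) / (9) = 0.232
Iteration 2:
  x_1 = (5 - (4)·0.361 - (-3)·0.232) / (9) = 0.472
  x_2 = (5 - (-4)·0.472 - (-3)·0.232) / (10) = 0.758
  x_3 = (1 - (3)·0.472 - (-2)·0.758) / (9) = 0.122
Change: (0.594, 0.397, -0.110) → max |·| = 0.594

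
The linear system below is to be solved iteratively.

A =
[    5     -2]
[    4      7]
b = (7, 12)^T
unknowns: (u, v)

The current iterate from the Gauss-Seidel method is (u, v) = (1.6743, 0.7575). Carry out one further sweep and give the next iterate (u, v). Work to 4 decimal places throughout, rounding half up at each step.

(1.7030, 0.7411)

One sweep:
  u = (7 - (-2)·0.7575) / (5) = 1.7030
  v = (12 - (4)·1.7030) / (7) = 0.7411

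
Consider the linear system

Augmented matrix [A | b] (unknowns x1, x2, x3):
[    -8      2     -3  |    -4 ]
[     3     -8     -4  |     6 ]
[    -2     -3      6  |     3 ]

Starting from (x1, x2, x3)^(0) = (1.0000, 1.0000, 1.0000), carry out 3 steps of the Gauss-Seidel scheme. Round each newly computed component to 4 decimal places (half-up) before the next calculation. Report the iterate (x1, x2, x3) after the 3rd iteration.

(0.2435, -0.7635, 0.1994)

Iteration 1:
  x1 = (-4 - (2)·1.0000 - (-3)·1.0000) / (-8) = 0.3750
  x2 = (6 - (3)·0.3750 - (-4)·1.0000) / (-8) = -1.1094
  x3 = (3 - (-2)·0.3750 - (-3)·-1.1094) / (6) = 0.0703
Iteration 2:
  x1 = (-4 - (2)·-1.1094 - (-3)·0.0703) / (-8) = 0.1963
  x2 = (6 - (3)·0.1963 - (-4)·0.0703) / (-8) = -0.7115
  x3 = (3 - (-2)·0.1963 - (-3)·-0.7115) / (6) = 0.2097
Iteration 3:
  x1 = (-4 - (2)·-0.7115 - (-3)·0.2097) / (-8) = 0.2435
  x2 = (6 - (3)·0.2435 - (-4)·0.2097) / (-8) = -0.7635
  x3 = (3 - (-2)·0.2435 - (-3)·-0.7635) / (6) = 0.1994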